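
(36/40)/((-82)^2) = 9/67240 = 0.00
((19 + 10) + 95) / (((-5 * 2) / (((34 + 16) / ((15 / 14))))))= -1736 / 3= -578.67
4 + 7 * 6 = 46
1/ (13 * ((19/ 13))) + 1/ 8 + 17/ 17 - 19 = -2709/ 152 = -17.82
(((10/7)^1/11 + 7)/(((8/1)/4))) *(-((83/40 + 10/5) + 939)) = -2958561/880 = -3362.00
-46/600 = -23/300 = -0.08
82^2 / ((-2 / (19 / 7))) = -63878 / 7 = -9125.43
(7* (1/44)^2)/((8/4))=7/3872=0.00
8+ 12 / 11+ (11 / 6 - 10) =61 / 66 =0.92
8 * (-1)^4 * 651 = 5208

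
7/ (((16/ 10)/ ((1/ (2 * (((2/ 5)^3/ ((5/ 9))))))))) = 21875/ 1152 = 18.99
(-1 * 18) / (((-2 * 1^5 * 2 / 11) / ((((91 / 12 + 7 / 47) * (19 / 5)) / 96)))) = 911449 / 60160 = 15.15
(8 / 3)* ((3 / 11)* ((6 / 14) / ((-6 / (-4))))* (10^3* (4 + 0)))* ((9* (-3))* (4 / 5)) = -1382400 / 77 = -17953.25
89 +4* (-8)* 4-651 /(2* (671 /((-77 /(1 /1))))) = -201 /122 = -1.65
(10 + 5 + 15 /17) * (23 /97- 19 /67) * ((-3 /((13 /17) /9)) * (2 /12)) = 4.34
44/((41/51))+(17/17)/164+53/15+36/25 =59.71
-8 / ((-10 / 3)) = 2.40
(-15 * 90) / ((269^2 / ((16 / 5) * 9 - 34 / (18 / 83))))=172770 / 72361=2.39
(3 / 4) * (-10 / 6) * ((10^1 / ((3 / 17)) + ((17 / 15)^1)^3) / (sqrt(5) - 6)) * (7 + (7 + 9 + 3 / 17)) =2273183 * sqrt(5) / 41850 + 2273183 / 6975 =447.36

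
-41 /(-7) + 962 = 6775 /7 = 967.86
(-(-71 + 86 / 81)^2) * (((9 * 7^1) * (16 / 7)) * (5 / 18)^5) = -100288203125 / 86093442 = -1164.88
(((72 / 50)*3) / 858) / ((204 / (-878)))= -1317 / 60775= -0.02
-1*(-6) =6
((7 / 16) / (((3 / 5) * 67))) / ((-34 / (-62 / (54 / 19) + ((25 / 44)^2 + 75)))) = -97893985 / 5715629568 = -0.02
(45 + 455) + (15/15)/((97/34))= 48534/97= 500.35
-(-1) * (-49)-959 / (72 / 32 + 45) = -1871 / 27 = -69.30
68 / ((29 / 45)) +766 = 25274 / 29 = 871.52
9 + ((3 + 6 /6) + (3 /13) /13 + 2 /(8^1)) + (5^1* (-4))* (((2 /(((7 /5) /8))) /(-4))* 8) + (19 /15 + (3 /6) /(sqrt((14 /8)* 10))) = sqrt(70) /70 + 33479653 /70980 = 471.80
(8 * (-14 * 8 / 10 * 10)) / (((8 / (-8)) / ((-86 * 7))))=-539392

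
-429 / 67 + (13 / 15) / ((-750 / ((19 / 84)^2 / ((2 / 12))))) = -5675984431 / 886410000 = -6.40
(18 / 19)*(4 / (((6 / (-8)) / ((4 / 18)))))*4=-256 / 57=-4.49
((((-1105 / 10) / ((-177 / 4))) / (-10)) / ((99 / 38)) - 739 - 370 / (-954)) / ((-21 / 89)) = 3130.71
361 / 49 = 7.37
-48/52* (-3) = 36/13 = 2.77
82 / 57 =1.44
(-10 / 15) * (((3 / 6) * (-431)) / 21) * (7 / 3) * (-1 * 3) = -431 / 9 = -47.89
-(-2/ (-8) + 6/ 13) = -37/ 52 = -0.71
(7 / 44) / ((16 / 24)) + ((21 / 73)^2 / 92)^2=630954257829 / 2643989830064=0.24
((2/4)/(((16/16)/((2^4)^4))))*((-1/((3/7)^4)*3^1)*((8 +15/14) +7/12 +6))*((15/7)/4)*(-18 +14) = 2639257600/27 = 97750281.48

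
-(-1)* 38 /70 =19 /35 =0.54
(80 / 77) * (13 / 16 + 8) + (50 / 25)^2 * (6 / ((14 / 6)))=19.44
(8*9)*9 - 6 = 642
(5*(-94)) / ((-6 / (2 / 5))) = 94 / 3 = 31.33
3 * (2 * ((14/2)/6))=7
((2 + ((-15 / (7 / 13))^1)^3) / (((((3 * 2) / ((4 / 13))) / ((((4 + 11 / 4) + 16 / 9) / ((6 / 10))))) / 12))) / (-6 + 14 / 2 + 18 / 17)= -77389304782 / 842751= -91829.38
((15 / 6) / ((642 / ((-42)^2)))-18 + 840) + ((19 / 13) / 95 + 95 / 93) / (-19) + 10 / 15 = 3397965803 / 4096495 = 829.48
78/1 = 78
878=878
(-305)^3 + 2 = -28372623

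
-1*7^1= -7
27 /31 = 0.87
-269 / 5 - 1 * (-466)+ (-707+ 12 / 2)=-1444 / 5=-288.80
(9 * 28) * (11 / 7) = 396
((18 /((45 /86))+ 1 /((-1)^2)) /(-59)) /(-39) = 1 /65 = 0.02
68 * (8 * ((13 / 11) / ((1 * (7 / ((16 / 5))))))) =113152 / 385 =293.90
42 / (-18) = -2.33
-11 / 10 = -1.10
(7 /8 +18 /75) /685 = 223 /137000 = 0.00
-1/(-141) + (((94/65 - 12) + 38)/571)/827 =30945649/4327868805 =0.01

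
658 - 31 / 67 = 44055 / 67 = 657.54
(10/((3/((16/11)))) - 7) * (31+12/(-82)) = -8165/123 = -66.38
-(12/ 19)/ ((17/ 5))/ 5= -12/ 323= -0.04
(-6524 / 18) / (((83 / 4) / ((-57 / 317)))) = 247912 / 78933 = 3.14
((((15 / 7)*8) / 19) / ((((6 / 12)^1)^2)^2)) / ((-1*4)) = -480 / 133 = -3.61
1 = 1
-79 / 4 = -19.75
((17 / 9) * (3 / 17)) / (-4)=-1 / 12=-0.08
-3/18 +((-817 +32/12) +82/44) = -8939/11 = -812.64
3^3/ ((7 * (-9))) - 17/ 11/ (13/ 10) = -1619/ 1001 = -1.62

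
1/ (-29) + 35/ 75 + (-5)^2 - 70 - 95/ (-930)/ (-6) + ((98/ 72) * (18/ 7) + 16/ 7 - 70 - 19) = -144763183/ 1132740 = -127.80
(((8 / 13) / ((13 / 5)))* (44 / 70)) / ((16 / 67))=737 / 1183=0.62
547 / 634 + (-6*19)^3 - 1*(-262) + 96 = -939071377 / 634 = -1481185.14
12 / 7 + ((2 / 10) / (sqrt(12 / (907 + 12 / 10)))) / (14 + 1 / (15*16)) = 8*sqrt(68115) / 16805 + 12 / 7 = 1.84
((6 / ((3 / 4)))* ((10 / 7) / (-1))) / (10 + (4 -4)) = -8 / 7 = -1.14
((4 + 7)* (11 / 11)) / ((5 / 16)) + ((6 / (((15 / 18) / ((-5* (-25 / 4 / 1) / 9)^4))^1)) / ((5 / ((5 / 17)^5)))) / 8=93425334144961 / 2649793927680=35.26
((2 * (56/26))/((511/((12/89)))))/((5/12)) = 1152/422305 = 0.00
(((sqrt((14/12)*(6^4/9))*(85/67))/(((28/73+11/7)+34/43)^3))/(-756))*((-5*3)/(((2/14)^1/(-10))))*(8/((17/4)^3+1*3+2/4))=-0.11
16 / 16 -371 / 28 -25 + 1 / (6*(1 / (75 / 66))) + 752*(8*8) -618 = 1566607 / 33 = 47472.94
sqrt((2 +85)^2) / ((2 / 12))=522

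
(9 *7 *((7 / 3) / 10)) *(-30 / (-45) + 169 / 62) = 30919 / 620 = 49.87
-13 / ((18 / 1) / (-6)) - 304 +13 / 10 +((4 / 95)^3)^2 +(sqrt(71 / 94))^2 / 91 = -2814105385964509849 / 9431964048609375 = -298.36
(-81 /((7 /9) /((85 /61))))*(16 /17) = -58320 /427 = -136.58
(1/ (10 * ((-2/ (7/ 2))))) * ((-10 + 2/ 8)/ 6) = 91/ 320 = 0.28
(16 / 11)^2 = 256 / 121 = 2.12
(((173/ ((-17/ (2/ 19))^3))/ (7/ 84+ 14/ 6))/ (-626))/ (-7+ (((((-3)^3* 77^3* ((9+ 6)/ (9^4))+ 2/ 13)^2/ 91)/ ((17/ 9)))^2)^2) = 1115138390101005118289363729594424/ 18717094482691199043591743080411707704099148500501654532034023100291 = 0.00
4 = 4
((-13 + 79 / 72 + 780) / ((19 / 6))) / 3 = 55303 / 684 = 80.85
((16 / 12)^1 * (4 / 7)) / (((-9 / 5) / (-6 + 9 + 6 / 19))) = -80 / 57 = -1.40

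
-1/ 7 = -0.14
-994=-994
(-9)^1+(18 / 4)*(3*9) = 112.50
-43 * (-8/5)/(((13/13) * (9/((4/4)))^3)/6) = 688/1215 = 0.57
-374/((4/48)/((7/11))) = -2856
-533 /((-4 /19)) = 10127 /4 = 2531.75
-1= -1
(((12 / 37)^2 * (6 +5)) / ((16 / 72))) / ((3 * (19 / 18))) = 42768 / 26011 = 1.64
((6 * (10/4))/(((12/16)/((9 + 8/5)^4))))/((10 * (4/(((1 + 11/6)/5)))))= 3577.02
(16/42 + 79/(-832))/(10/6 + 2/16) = 4997/31304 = 0.16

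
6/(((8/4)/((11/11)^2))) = 3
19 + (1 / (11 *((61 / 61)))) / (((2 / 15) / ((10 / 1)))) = 284 / 11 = 25.82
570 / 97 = 5.88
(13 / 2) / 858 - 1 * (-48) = 6337 / 132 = 48.01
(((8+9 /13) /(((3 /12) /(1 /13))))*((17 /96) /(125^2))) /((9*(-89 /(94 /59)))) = -90287 /1497519562500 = -0.00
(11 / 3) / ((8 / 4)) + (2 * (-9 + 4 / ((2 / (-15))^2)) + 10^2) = 3203 / 6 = 533.83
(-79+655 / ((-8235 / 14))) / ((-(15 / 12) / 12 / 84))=59112256 / 915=64603.56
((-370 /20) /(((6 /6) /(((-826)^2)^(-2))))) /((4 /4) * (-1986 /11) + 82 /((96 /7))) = 1221 /5363206286070262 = 0.00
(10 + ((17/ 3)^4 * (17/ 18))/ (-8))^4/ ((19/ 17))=49036093852885489202408657/ 351676739953557504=139435135.40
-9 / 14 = -0.64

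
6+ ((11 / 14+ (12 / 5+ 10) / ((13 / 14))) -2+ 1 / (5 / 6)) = 19.34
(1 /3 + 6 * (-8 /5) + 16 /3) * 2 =-118 /15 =-7.87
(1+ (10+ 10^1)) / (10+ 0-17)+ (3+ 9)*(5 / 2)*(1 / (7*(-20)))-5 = -115 / 14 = -8.21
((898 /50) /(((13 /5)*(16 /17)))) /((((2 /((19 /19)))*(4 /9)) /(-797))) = -6580.71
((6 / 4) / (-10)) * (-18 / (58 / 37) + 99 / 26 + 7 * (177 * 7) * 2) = -39219291 / 15080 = -2600.75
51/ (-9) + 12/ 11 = -151/ 33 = -4.58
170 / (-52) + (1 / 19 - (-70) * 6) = 416.78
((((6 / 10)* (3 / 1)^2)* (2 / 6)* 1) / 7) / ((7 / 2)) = 18 / 245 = 0.07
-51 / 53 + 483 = 25548 / 53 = 482.04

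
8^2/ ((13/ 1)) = 64/ 13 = 4.92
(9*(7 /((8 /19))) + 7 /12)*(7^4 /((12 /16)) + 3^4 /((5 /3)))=35148029 /72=488167.07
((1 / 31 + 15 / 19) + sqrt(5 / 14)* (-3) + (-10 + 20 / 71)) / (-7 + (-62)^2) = -372046 / 160459503- sqrt(70) / 17906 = -0.00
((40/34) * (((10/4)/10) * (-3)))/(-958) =15/16286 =0.00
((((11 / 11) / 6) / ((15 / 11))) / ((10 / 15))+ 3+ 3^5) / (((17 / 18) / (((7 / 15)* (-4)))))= -206794 / 425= -486.57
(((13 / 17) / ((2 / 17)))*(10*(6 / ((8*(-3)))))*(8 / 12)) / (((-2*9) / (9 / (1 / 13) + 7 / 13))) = 1910 / 27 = 70.74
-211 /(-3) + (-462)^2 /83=657845 /249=2641.95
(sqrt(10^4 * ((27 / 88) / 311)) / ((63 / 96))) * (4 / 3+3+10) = 34400 * sqrt(20526) / 71841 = 68.60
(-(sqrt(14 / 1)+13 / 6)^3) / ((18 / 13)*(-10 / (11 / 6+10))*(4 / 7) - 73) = 141192233 / 102810168+2177357*sqrt(14) / 5711676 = 2.80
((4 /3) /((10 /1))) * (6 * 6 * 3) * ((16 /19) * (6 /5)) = 6912 /475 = 14.55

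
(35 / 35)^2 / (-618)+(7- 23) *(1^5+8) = -88993 / 618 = -144.00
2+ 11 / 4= 19 / 4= 4.75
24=24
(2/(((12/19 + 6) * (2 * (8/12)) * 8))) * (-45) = -285/224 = -1.27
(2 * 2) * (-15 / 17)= -60 / 17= -3.53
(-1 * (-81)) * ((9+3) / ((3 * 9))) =36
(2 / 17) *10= 20 / 17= 1.18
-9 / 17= -0.53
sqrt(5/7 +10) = 5 * sqrt(21)/7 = 3.27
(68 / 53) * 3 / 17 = 12 / 53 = 0.23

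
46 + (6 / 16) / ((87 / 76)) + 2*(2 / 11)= 29789 / 638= 46.69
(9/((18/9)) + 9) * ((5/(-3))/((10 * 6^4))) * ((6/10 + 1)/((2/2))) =-1/360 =-0.00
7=7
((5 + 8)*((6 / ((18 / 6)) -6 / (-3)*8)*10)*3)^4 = 2428557824160000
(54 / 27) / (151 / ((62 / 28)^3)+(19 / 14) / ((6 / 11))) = 5004888 / 41031215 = 0.12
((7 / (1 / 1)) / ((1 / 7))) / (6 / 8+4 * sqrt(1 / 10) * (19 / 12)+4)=7.26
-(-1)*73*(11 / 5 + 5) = 2628 / 5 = 525.60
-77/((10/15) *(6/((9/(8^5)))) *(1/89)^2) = -5489253/131072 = -41.88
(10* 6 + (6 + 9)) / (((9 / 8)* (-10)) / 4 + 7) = 1200 / 67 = 17.91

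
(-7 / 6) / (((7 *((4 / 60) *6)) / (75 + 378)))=-755 / 4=-188.75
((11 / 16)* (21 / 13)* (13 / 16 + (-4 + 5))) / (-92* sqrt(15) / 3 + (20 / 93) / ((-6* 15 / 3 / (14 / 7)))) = 169911 / 83054553088 - 363439629* sqrt(15) / 83054553088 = -0.02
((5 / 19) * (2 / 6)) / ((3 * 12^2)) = 5 / 24624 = 0.00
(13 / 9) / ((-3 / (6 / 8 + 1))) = -91 / 108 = -0.84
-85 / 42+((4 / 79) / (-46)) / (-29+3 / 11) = -6100462 / 3014403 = -2.02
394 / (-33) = -394 / 33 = -11.94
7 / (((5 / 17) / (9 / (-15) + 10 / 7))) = 493 / 25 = 19.72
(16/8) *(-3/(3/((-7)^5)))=33614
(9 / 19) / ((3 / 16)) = 48 / 19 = 2.53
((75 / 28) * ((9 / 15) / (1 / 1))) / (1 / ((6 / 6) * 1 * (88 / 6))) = 165 / 7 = 23.57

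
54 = 54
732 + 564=1296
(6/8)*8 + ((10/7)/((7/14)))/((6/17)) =296/21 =14.10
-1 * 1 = -1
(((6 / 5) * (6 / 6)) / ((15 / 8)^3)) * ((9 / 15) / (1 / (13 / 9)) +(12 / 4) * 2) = 105472 / 84375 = 1.25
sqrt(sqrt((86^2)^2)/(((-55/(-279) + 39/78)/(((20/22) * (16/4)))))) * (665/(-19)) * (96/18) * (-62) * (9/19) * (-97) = -10426832640 * sqrt(663245)/81301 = -104446407.72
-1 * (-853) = 853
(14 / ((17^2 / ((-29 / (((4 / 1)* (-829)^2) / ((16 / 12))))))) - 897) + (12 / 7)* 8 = -3684066029143 / 4170865629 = -883.29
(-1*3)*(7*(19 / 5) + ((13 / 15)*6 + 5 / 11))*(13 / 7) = -69186 / 385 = -179.70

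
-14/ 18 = -7/ 9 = -0.78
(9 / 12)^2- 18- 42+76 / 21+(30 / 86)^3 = -1490019785 / 26714352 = -55.78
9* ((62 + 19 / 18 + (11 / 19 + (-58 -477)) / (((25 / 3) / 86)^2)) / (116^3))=-12152557283 / 37071280000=-0.33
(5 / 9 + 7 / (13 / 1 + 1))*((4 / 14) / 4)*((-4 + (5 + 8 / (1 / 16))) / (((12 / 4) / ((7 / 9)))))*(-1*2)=-5.04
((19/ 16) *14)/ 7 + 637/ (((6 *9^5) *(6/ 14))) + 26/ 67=788259133/ 284852376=2.77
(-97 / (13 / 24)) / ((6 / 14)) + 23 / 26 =-10841 / 26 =-416.96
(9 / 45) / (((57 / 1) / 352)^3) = 43614208 / 925965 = 47.10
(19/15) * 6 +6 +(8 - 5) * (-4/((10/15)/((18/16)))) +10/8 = -27/5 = -5.40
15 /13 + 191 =2498 /13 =192.15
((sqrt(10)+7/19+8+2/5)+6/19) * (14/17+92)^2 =2490084 * sqrt(10)/289+2148942492/27455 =105518.28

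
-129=-129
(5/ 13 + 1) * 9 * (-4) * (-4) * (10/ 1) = 1993.85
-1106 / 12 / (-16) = 553 / 96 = 5.76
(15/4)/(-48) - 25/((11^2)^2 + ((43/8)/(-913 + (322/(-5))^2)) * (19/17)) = -0.08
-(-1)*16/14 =1.14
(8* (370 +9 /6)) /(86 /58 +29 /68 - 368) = -5860784 /721931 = -8.12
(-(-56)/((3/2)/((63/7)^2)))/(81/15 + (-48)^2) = 1680/1283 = 1.31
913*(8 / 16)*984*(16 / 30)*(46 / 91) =55101376 / 455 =121101.93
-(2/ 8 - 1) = 3/ 4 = 0.75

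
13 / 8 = 1.62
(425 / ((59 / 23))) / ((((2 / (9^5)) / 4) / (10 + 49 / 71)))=876195634050 / 4189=209165823.36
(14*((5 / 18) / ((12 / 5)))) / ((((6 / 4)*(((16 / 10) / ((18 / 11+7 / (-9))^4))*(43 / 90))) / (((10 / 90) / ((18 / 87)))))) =0.41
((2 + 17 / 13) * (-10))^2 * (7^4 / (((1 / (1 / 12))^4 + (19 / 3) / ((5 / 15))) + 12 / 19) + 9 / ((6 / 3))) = 336559694950 / 66646333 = 5049.94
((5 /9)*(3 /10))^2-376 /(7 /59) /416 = -7.59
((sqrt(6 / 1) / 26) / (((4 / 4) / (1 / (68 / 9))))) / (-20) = -9*sqrt(6) / 35360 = -0.00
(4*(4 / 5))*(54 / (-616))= -108 / 385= -0.28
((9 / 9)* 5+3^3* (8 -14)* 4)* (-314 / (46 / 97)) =9792247 / 23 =425749.87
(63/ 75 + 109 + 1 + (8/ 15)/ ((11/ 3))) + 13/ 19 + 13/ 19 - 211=-98.65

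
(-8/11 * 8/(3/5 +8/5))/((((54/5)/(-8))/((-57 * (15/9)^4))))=-76000000/88209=-861.59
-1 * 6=-6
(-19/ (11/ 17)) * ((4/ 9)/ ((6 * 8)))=-323/ 1188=-0.27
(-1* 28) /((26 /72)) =-1008 /13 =-77.54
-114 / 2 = -57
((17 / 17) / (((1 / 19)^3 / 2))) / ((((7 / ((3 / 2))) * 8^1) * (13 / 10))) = 102885 / 364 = 282.65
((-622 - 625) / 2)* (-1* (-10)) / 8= -6235 / 8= -779.38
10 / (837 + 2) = 0.01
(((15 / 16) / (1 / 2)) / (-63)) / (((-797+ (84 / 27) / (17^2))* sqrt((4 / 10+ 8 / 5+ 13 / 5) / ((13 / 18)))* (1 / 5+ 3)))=7225* sqrt(2990) / 85439490304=0.00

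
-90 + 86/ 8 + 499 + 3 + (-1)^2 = 423.75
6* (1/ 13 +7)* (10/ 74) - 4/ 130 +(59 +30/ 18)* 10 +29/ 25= 22133237/ 36075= 613.53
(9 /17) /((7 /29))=261 /119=2.19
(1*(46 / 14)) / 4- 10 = -257 / 28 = -9.18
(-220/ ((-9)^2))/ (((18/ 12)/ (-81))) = 440/ 3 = 146.67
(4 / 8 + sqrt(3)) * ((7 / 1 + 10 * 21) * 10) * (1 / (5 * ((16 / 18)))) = 1953 / 8 + 1953 * sqrt(3) / 4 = 1089.80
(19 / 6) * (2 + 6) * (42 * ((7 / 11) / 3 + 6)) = 218120 / 33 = 6609.70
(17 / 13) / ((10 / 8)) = 68 / 65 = 1.05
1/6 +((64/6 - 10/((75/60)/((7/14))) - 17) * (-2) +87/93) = 4049/186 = 21.77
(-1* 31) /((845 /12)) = -372 /845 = -0.44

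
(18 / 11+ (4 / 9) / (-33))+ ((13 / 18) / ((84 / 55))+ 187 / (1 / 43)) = 8043.10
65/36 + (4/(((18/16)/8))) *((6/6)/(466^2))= 1176347/651468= 1.81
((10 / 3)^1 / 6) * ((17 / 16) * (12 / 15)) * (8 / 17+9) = 161 / 36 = 4.47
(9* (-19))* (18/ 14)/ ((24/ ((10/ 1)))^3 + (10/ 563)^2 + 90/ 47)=-150837622875/ 10798215862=-13.97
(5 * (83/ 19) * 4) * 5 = 8300/ 19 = 436.84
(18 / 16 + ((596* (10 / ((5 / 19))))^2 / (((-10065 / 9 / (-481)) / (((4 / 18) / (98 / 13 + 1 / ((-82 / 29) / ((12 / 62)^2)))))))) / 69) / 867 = 3415535757592691 / 31363148167560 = 108.90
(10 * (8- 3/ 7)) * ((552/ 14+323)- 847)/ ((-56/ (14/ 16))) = 573.27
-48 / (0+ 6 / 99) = -792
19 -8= 11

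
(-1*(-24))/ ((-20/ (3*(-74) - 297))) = 3114/ 5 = 622.80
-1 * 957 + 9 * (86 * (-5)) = -4827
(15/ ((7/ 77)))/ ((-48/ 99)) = -5445/ 16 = -340.31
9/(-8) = -9/8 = -1.12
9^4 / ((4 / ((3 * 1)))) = 4920.75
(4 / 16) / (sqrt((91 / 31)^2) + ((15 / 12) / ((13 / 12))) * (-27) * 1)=-403 / 45488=-0.01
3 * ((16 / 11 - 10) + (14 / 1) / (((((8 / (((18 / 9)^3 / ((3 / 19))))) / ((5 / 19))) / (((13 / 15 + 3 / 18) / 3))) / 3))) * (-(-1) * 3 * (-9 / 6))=-4623 / 22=-210.14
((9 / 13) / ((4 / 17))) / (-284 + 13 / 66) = -5049 / 487006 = -0.01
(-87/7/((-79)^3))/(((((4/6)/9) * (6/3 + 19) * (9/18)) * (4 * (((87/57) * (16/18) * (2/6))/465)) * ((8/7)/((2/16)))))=6440715/7068207104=0.00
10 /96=5 /48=0.10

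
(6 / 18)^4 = 0.01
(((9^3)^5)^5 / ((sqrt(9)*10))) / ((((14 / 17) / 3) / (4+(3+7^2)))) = 12579608491194317079439826603357685902340085413250581109716269780259440466 / 5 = 2515921698238863415887965000000000000000000000000000000000000000000000000.00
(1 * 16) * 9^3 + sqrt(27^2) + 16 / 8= 11693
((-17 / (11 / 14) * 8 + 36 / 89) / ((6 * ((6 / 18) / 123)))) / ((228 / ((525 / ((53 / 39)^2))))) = -13241.44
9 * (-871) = -7839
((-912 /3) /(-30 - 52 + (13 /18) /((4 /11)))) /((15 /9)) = 65664 /28805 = 2.28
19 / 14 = 1.36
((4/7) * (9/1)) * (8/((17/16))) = 4608/119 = 38.72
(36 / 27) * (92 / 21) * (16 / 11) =5888 / 693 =8.50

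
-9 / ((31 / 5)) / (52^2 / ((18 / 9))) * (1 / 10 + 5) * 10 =-2295 / 41912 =-0.05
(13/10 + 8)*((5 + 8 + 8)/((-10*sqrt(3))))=-651*sqrt(3)/100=-11.28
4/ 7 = 0.57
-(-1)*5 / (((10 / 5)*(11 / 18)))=45 / 11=4.09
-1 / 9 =-0.11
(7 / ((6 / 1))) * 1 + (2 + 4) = 43 / 6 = 7.17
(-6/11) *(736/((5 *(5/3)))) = -48.17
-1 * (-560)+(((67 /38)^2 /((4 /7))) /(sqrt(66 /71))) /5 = 561.13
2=2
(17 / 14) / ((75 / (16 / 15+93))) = 23987 / 15750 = 1.52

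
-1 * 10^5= -100000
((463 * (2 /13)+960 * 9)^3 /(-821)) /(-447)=1452341051810936 /806270439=1801307.58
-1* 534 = -534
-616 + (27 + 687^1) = 98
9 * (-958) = -8622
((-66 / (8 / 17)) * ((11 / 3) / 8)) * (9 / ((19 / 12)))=-55539 / 152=-365.39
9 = 9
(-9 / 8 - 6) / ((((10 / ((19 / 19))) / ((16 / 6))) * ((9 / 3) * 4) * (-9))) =19 / 1080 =0.02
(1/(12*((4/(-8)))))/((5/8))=-4/15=-0.27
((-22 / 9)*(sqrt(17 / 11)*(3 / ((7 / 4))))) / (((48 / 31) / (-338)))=5239*sqrt(187) / 63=1137.18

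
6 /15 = 2 /5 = 0.40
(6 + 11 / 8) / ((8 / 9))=531 / 64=8.30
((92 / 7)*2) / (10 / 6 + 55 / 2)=1104 / 1225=0.90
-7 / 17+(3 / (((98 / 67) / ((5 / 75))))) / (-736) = -2525619 / 6130880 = -0.41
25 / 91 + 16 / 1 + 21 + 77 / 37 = 39.36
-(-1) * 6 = 6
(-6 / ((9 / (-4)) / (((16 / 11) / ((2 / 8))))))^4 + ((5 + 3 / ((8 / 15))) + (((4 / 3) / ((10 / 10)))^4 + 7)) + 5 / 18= 549955648897 / 9487368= 57967.15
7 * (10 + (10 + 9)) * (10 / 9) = 2030 / 9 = 225.56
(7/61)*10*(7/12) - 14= -4879/366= -13.33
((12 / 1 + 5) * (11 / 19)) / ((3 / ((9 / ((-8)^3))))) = -561 / 9728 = -0.06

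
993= 993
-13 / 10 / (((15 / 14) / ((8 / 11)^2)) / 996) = -1933568 / 3025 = -639.20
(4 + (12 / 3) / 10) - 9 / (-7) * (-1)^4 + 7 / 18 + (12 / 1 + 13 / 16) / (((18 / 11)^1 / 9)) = 771557 / 10080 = 76.54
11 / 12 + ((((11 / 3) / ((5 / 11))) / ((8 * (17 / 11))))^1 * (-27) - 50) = -66.70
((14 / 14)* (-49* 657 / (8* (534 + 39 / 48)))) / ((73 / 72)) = -63504 / 8557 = -7.42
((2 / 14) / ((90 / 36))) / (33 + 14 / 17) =34 / 20125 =0.00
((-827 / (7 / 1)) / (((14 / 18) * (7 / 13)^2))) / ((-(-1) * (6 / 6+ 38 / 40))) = -645060 / 2401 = -268.66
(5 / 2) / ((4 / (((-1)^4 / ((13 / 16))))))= 10 / 13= 0.77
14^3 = 2744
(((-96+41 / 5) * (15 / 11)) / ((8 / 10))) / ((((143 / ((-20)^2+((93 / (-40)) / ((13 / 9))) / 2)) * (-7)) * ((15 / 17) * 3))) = 442623067 / 19631040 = 22.55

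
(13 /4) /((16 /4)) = 13 /16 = 0.81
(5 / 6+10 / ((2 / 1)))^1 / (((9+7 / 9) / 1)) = 105 / 176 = 0.60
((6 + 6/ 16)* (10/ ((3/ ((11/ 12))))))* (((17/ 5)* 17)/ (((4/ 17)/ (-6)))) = -918731/ 32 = -28710.34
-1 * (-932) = 932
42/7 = 6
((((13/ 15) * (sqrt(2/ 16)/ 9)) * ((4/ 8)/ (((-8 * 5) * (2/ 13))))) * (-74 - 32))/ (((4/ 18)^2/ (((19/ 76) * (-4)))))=-26871 * sqrt(2)/ 6400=-5.94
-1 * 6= -6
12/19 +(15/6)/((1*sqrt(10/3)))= 12/19 +sqrt(30)/4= 2.00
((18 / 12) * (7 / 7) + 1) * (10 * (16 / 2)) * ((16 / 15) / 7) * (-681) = -145280 / 7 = -20754.29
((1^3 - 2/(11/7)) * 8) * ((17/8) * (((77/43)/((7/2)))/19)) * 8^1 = -816/817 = -1.00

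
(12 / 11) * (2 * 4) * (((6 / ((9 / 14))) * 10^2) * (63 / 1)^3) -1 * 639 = 2036745833.73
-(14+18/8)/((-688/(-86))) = -2.03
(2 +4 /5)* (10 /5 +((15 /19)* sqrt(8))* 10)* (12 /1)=336 /5 +10080* sqrt(2) /19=817.48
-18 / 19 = -0.95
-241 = -241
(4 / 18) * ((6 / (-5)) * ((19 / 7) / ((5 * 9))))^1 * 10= -152 / 945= -0.16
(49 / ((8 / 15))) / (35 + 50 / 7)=2.18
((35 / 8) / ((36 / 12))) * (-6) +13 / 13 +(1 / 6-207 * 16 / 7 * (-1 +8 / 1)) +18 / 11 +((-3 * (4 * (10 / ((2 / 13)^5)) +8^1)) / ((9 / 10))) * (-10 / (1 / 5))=77350723.72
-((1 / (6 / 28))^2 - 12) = -88 / 9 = -9.78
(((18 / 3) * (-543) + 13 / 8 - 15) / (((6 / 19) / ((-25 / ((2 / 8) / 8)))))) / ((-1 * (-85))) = 4972490 / 51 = 97499.80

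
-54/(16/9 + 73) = -486/673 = -0.72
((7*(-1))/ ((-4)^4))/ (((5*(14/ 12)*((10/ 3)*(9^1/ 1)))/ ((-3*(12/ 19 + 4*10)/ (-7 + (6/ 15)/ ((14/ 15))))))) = -4053/ 1398400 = -0.00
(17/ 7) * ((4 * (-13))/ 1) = -884/ 7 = -126.29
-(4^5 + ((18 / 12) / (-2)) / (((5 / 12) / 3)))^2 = -25938649 / 25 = -1037545.96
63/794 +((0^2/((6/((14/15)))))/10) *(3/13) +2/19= 2785/15086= 0.18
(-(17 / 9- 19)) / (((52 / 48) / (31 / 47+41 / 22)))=73052 / 1833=39.85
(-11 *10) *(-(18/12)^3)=1485/4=371.25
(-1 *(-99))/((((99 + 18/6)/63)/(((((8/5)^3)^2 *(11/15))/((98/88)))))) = 6280445952/9296875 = 675.54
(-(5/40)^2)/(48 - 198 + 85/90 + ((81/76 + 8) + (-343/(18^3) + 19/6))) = 13851/121340888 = 0.00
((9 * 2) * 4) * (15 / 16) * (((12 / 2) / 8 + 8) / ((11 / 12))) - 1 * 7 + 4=14109 / 22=641.32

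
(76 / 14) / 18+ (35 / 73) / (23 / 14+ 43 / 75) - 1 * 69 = -732886438 / 10701873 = -68.48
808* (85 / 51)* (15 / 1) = 20200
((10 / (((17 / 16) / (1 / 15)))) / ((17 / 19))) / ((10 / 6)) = 608 / 1445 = 0.42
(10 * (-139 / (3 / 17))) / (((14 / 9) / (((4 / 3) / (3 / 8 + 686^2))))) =-378080 / 26353397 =-0.01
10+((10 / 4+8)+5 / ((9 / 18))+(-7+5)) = 28.50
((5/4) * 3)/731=15/2924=0.01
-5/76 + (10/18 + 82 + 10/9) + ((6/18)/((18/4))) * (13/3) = 83.92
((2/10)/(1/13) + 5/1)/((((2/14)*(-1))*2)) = -133/5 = -26.60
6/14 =3/7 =0.43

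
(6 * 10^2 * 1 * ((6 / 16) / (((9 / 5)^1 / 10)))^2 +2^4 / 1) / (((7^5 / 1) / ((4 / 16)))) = 15721 / 403368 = 0.04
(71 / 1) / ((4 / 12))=213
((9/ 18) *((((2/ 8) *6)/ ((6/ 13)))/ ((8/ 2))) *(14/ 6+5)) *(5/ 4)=715/ 192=3.72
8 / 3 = 2.67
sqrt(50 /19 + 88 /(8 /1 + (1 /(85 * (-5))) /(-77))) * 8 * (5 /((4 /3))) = 250 * sqrt(166098190) /29089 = 110.76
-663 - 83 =-746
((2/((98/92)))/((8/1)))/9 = 23/882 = 0.03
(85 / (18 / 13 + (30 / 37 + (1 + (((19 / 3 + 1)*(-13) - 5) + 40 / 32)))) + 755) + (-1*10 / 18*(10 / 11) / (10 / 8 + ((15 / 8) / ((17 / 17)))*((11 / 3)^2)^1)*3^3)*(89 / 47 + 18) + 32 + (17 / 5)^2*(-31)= 6896342512272 / 16518162925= 417.50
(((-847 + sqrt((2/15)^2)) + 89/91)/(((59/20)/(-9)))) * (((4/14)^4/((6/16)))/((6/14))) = 591174656/5524701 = 107.01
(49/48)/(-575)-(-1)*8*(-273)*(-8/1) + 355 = 492025151/27600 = 17827.00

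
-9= -9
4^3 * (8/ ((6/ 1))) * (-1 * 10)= -2560/ 3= -853.33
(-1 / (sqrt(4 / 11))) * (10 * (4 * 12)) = -240 * sqrt(11) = -795.99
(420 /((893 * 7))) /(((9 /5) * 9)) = 100 /24111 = 0.00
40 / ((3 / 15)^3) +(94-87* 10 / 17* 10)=77898 / 17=4582.24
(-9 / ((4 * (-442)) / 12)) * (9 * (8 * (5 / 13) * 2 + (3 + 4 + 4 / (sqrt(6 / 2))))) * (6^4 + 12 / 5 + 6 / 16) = 4208031 * sqrt(3) / 4420 + 2158719903 / 229840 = 11041.26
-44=-44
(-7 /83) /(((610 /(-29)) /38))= 3857 /25315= 0.15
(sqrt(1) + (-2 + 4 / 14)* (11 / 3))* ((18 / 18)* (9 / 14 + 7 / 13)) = -7955 / 1274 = -6.24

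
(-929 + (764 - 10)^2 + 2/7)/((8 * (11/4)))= 3973111/154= 25799.42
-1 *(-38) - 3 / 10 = 37.70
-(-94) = 94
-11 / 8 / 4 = -11 / 32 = -0.34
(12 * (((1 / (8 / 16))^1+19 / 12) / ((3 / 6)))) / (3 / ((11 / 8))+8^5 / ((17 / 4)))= 8041 / 721100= 0.01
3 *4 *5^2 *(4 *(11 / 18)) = 2200 / 3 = 733.33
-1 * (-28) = 28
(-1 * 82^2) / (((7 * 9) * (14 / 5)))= -16810 / 441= -38.12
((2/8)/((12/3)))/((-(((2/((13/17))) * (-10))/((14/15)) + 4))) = 91/34976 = 0.00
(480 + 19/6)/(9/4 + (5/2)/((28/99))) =81172/1863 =43.57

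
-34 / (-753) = 0.05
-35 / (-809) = 0.04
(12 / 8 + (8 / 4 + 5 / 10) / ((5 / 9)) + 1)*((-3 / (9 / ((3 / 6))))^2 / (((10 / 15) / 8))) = 7 / 3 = 2.33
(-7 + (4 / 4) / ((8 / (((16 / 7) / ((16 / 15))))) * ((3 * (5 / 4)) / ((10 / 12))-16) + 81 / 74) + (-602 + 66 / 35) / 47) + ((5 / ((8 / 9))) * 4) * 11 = 34791663617 / 152790890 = 227.71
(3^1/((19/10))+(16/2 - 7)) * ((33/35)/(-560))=-33/7600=-0.00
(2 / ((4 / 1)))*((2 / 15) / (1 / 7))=0.47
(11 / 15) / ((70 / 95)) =209 / 210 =1.00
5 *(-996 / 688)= -1245 / 172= -7.24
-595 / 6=-99.17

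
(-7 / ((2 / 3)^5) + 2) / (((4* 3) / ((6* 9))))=-14733 / 64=-230.20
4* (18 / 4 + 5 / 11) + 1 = 20.82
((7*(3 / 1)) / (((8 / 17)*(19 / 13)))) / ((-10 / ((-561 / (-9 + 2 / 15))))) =-1115829 / 5776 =-193.18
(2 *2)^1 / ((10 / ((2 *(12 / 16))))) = 3 / 5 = 0.60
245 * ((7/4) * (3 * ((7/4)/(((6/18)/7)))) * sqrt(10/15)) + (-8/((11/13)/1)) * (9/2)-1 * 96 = -1524/11 + 252105 * sqrt(6)/16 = 38456.99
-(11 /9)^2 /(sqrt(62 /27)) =-121* sqrt(186) /1674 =-0.99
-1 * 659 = -659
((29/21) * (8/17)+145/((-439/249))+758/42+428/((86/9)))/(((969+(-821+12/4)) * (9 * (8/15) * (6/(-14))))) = 105329485/1744461324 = 0.06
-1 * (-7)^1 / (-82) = -7 / 82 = -0.09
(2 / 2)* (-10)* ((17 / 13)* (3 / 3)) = -170 / 13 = -13.08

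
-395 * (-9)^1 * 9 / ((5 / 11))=70389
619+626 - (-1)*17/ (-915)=1139158/ 915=1244.98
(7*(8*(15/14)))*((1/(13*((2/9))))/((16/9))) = 1215/104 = 11.68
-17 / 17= -1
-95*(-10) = 950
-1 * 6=-6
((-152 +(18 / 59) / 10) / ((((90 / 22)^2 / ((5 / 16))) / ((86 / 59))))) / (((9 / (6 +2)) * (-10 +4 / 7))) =148435441 / 380647350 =0.39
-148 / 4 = -37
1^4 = 1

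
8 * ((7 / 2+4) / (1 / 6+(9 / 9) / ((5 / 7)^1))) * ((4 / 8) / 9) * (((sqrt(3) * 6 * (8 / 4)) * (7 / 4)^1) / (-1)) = -2100 * sqrt(3) / 47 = -77.39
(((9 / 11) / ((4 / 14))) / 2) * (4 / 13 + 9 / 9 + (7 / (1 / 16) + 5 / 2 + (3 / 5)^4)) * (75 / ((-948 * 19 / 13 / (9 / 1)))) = -97110657 / 1200800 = -80.87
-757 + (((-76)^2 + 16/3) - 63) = 14884/3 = 4961.33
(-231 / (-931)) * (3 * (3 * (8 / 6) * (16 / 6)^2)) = 2816 / 133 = 21.17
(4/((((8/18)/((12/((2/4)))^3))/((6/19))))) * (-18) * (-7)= 94058496/19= 4950447.16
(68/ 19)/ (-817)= -68/ 15523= -0.00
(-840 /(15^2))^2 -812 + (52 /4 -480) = -1265.06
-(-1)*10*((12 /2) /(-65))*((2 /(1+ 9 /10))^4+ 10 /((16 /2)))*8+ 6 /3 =-27610174 /1694173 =-16.30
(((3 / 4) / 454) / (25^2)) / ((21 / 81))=81 / 7945000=0.00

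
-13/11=-1.18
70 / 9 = 7.78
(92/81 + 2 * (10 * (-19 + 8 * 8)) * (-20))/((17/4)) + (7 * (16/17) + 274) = -5445262/1377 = -3954.44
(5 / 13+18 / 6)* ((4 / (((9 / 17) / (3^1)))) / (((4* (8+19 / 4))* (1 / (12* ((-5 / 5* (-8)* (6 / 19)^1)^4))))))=1245708288 / 1694173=735.29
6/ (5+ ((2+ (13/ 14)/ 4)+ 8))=336/ 853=0.39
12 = 12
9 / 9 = 1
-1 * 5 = -5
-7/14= -1/2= -0.50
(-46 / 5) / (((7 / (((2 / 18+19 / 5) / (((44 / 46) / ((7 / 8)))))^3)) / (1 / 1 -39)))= 1042127884 / 455625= 2287.25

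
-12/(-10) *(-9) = -54/5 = -10.80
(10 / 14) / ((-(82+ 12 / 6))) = -5 / 588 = -0.01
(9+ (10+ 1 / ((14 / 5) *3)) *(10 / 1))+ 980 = 22894 / 21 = 1090.19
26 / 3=8.67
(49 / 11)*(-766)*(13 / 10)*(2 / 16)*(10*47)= -11466637 / 44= -260605.39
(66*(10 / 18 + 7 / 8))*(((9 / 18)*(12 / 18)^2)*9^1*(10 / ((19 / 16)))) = 90640 / 57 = 1590.18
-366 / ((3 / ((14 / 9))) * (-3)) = 1708 / 27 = 63.26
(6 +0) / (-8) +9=33 / 4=8.25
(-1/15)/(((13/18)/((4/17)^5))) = -6144/92290705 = -0.00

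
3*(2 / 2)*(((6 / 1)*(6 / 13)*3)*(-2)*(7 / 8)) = -567 / 13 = -43.62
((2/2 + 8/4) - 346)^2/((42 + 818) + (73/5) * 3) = 588245/4519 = 130.17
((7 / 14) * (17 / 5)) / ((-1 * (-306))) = 1 / 180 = 0.01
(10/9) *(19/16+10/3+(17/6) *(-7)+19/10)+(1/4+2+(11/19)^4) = -117668279/9383112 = -12.54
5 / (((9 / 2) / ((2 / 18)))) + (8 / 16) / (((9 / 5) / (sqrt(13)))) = 10 / 81 + 5 * sqrt(13) / 18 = 1.12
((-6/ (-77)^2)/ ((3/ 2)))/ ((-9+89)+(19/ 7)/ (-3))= -12/ 1406867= -0.00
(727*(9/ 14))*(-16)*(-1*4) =209376/ 7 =29910.86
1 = 1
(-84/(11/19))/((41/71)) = -113316/451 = -251.25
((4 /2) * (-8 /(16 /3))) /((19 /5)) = -15 /19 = -0.79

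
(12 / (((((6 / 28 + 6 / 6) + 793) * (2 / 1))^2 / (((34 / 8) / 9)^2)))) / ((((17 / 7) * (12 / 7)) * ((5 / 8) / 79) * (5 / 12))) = 0.00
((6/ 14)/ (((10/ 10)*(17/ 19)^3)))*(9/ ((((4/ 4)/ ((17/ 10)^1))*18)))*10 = 20577/ 4046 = 5.09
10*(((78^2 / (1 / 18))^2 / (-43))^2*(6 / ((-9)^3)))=-11837788162702295040 / 1849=-6402265096107244.48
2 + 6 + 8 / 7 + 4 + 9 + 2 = 169 / 7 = 24.14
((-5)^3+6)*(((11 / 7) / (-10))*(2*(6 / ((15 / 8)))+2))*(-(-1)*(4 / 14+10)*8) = 323136 / 25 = 12925.44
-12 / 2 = -6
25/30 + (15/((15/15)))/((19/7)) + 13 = 2207/114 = 19.36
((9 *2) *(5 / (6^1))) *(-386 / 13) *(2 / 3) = -3860 / 13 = -296.92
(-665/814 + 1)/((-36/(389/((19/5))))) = -289805/556776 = -0.52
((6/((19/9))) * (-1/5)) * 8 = -432/95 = -4.55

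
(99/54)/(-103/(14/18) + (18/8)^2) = -0.01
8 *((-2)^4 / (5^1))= 128 / 5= 25.60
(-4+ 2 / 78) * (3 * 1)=-155 / 13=-11.92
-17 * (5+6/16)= -731/8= -91.38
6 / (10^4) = 3 / 5000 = 0.00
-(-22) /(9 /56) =1232 /9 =136.89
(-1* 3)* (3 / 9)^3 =-1 / 9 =-0.11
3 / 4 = 0.75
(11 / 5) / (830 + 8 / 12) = 0.00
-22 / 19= -1.16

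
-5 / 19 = -0.26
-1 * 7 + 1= -6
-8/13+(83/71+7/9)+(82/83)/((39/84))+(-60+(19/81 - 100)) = -969930953/6205329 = -156.31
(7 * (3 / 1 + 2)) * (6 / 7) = 30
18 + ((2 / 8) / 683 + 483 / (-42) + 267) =273.50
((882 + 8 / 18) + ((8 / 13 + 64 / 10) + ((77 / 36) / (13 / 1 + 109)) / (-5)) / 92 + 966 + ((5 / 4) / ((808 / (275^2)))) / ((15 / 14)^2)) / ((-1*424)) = -5173881658991 / 1124736387840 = -4.60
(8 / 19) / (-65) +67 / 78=6317 / 7410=0.85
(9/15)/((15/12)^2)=48/125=0.38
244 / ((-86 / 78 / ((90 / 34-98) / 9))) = 5141812 / 2193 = 2344.65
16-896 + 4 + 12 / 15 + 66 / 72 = -52457 / 60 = -874.28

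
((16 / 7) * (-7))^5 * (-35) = 36700160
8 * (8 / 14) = 32 / 7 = 4.57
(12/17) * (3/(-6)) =-6/17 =-0.35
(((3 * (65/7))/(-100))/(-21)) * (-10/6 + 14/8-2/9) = -13/7056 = -0.00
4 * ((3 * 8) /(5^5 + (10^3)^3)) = 0.00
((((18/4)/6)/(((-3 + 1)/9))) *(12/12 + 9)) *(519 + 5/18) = -140205/8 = -17525.62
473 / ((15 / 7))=3311 / 15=220.73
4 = 4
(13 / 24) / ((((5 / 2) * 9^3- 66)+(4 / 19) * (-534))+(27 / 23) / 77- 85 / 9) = 1312311 / 3960311716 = 0.00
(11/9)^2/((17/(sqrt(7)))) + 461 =121 * sqrt(7)/1377 + 461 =461.23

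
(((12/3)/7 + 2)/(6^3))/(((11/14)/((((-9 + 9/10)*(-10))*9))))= 243/22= 11.05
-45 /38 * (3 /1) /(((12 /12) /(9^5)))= -7971615 /38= -209779.34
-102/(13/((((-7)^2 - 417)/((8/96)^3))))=64862208/13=4989400.62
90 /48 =15 /8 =1.88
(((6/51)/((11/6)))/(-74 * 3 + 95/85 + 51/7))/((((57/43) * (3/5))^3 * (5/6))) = -55654900/77669388621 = -0.00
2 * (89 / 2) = 89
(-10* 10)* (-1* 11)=1100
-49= -49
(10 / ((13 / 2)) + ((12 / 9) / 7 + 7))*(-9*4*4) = -114384 / 91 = -1256.97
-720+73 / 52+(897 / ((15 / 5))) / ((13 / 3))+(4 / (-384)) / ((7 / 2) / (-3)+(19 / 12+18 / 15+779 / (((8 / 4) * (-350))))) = -71478639 / 110032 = -649.62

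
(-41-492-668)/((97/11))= -13211/97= -136.20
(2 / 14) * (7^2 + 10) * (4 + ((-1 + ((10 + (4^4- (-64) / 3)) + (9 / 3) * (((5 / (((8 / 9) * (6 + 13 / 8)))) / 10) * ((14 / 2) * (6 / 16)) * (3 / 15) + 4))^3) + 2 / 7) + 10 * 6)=34797270347702407562473 / 153751481856000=226321528.27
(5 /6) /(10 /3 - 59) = -5 /334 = -0.01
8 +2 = 10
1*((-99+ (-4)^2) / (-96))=83 / 96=0.86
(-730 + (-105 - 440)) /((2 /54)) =-34425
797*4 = 3188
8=8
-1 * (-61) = 61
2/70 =0.03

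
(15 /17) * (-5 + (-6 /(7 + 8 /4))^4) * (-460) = 894700 /459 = 1949.24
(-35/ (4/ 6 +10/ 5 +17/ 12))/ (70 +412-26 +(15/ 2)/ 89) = -3560/ 189427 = -0.02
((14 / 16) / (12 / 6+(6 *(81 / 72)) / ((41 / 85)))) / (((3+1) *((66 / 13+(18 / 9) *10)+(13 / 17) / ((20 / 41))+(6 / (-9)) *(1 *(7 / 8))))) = 0.00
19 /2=9.50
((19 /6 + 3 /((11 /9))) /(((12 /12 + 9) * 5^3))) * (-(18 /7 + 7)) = -3551 /82500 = -0.04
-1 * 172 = -172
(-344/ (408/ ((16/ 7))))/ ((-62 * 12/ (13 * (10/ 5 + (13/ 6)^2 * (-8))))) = -1.20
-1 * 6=-6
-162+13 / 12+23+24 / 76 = -31373 / 228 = -137.60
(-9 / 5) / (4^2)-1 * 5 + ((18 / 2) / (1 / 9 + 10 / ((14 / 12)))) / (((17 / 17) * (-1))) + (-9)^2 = 3275477 / 43760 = 74.85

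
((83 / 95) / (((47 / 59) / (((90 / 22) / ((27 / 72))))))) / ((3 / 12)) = 470112 / 9823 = 47.86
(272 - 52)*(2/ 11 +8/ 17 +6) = 24880/ 17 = 1463.53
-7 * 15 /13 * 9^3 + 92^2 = 33487 /13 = 2575.92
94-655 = -561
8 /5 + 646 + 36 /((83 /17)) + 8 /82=11146034 /17015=655.07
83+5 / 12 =1001 / 12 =83.42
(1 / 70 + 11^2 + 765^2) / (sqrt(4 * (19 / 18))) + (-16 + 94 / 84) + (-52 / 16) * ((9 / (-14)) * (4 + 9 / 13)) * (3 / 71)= -172559 / 11928 + 122922663 * sqrt(38) / 2660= 284852.52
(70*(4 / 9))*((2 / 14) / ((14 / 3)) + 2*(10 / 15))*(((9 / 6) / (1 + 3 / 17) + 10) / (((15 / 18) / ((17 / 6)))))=3074467 / 1890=1626.70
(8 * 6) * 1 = 48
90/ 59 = 1.53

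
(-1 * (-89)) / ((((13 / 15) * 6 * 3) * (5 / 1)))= 89 / 78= 1.14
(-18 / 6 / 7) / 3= -1 / 7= -0.14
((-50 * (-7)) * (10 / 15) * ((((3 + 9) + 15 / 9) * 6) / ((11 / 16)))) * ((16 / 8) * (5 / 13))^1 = 21407.93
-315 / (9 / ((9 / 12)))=-105 / 4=-26.25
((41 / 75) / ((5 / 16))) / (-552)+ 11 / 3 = 94793 / 25875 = 3.66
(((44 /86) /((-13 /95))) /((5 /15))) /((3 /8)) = -16720 /559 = -29.91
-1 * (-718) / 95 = 718 / 95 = 7.56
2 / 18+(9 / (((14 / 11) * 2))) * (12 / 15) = 926 / 315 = 2.94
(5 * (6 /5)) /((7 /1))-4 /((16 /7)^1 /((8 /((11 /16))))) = -1502 /77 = -19.51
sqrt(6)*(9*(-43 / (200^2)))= -0.02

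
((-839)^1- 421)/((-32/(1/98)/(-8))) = -3.21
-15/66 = -5/22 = -0.23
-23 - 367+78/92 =-17901/46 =-389.15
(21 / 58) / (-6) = -0.06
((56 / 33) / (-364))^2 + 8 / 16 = 184049 / 368082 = 0.50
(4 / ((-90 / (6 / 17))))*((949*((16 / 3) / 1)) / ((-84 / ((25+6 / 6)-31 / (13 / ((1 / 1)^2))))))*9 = 358576 / 1785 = 200.88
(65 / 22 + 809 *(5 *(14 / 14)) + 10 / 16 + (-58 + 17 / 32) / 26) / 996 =37032371 / 9115392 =4.06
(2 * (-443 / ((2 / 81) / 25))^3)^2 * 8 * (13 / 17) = 6775102577154402758157267333251953125 / 34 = 199267722857482434063449000000000000.00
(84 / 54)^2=196 / 81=2.42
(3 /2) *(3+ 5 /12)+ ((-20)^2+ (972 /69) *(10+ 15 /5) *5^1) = 243023 /184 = 1320.78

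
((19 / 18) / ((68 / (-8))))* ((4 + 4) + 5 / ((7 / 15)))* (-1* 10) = 24890 / 1071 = 23.24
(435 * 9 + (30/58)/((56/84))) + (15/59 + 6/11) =147427737/37642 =3916.58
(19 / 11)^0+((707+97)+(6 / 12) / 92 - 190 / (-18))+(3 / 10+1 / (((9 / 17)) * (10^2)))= 33777427 / 41400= 815.88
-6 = -6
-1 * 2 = -2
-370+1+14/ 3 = -1093/ 3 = -364.33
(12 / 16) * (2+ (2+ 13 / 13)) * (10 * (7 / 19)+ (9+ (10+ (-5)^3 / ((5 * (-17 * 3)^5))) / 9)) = 1017393209480 / 19666439307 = 51.73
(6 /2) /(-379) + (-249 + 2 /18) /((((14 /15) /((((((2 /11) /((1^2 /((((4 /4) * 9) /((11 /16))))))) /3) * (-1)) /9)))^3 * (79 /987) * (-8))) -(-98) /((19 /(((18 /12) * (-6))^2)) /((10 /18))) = 4905149216028767 /21163880852499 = 231.77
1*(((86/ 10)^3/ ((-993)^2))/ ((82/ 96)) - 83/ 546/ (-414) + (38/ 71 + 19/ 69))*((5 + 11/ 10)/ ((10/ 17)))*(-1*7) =-7585309915544284577/ 128736930459150000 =-58.92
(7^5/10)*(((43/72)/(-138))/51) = -722701/5067360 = -0.14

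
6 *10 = 60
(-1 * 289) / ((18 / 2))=-289 / 9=-32.11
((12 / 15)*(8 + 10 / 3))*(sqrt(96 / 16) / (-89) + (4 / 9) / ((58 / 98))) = 26656 / 3915- 136*sqrt(6) / 1335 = 6.56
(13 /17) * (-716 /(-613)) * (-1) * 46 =-428168 /10421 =-41.09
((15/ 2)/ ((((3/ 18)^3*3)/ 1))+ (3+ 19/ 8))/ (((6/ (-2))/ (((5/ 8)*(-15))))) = 109075/ 64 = 1704.30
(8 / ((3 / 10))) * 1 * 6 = 160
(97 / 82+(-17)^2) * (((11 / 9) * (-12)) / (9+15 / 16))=-8375840 / 19557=-428.28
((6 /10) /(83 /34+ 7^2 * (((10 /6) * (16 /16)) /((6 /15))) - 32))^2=0.00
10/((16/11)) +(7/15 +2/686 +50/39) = 4615939/535080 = 8.63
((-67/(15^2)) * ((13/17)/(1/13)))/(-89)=11323/340425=0.03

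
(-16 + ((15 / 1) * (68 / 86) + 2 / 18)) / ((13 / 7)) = -10913 / 5031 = -2.17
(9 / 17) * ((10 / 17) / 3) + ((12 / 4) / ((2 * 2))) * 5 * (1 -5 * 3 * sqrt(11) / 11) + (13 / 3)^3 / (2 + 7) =3622297 / 280908 -225 * sqrt(11) / 44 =-4.07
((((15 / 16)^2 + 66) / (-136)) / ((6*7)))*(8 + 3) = -62777 / 487424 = -0.13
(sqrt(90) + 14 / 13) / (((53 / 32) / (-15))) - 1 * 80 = -175.67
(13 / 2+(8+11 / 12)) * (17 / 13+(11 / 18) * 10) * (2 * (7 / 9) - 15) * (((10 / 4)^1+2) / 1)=-4857545 / 702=-6919.58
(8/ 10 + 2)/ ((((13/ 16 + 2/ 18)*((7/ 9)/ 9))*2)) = 11664/ 665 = 17.54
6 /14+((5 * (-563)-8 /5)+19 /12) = -1182127 /420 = -2814.59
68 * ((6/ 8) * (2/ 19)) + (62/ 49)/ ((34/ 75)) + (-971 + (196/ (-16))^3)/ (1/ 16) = -2845067247/ 63308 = -44940.09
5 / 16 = 0.31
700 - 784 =-84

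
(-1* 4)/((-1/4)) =16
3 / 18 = 1 / 6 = 0.17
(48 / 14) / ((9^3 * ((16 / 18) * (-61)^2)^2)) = 1 / 2326101288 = 0.00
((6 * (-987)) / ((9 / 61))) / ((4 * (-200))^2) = -20069 / 320000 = -0.06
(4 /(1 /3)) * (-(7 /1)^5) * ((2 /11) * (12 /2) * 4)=-9680832 /11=-880075.64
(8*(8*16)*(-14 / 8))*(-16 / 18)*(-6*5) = -143360 / 3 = -47786.67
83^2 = 6889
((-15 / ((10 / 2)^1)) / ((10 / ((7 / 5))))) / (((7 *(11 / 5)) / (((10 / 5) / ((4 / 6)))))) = -9 / 110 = -0.08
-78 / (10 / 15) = -117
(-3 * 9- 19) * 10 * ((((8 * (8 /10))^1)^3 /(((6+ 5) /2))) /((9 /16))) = -96468992 /2475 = -38977.37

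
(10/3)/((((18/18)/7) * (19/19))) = 70/3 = 23.33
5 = 5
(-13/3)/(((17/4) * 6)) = -26/153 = -0.17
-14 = -14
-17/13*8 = -136/13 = -10.46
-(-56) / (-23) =-56 / 23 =-2.43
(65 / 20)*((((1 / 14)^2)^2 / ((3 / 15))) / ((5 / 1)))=13 / 153664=0.00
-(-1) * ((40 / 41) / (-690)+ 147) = 415859 / 2829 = 147.00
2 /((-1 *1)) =-2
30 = 30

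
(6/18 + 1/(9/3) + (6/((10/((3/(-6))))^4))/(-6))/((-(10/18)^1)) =-959991/800000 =-1.20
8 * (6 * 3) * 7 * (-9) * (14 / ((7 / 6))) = -108864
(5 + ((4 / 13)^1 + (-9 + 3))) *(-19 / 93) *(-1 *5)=-285 / 403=-0.71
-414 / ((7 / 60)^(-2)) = -5.64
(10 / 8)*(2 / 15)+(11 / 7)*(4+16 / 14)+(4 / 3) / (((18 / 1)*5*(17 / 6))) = 618767 / 74970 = 8.25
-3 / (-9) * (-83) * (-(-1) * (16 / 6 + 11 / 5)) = -6059 / 45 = -134.64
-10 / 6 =-5 / 3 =-1.67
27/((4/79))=2133/4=533.25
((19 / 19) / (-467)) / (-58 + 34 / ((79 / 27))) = 79 / 1711088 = 0.00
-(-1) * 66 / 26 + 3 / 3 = 46 / 13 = 3.54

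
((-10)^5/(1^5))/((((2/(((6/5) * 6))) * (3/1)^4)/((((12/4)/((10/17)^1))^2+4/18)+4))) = -10883600/81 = -134365.43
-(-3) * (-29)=-87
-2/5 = -0.40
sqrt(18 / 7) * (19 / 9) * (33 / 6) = 209 * sqrt(14) / 42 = 18.62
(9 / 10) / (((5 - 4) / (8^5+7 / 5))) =1474623 / 50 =29492.46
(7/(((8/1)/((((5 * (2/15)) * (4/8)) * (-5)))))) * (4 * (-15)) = 175/2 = 87.50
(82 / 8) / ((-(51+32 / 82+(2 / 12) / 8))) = -20172 / 101177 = -0.20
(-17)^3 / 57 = -4913 / 57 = -86.19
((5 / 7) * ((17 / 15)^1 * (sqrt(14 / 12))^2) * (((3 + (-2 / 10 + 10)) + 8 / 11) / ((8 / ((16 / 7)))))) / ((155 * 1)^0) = 4216 / 1155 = 3.65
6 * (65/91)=30/7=4.29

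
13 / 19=0.68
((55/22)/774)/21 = 5/32508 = 0.00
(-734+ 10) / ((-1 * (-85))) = -724 / 85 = -8.52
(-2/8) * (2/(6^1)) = -1/12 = -0.08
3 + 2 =5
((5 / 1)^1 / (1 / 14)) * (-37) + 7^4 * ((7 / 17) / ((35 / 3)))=-212947 / 85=-2505.26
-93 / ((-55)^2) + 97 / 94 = 284683 / 284350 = 1.00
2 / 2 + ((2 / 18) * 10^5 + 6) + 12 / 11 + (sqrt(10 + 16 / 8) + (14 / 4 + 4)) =2 * sqrt(3) + 2203087 / 198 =11130.17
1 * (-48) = -48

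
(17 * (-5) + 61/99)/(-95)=8354/9405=0.89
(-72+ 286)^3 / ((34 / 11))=3170699.53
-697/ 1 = -697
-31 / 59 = -0.53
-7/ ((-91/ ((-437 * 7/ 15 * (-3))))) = 3059/ 65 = 47.06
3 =3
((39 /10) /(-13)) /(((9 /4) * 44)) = -1 /330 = -0.00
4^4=256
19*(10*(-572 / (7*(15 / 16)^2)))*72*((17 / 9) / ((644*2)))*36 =-378380288 / 5635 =-67148.23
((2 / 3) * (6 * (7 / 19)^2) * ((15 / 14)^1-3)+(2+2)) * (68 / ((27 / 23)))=171.05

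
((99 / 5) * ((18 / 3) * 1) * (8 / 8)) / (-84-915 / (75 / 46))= -297 / 1613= -0.18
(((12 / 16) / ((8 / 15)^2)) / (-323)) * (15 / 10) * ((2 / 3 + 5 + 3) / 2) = -8775 / 165376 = -0.05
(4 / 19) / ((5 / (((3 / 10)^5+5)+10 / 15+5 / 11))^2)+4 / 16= 731660906904361 / 1293187500000000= 0.57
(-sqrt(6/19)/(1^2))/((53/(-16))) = 16 * sqrt(114)/1007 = 0.17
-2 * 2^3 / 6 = -8 / 3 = -2.67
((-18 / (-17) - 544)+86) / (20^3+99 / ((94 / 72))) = -91274 / 1613147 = -0.06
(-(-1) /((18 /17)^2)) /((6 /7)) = 1.04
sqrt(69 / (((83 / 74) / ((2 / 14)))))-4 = -1.04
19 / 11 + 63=712 / 11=64.73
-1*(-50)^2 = -2500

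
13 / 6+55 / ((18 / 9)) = 89 / 3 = 29.67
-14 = -14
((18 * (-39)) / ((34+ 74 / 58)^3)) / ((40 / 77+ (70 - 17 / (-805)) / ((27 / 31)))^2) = -0.00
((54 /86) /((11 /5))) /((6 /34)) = 765 /473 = 1.62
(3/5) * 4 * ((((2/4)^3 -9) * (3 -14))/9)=781/30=26.03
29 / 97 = 0.30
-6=-6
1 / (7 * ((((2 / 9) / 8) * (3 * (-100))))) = -3 / 175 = -0.02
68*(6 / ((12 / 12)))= 408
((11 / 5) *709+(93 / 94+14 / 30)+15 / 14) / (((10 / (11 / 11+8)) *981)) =3855043 / 2689575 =1.43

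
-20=-20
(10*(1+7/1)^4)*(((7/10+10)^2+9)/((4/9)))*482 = 27427820544/5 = 5485564108.80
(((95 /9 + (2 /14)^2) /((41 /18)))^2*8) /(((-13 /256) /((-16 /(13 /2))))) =8360.08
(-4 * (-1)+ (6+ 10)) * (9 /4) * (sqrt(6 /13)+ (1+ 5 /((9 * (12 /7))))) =45 * sqrt(78) /13+ 715 /12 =90.15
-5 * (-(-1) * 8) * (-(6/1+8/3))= 1040/3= 346.67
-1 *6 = -6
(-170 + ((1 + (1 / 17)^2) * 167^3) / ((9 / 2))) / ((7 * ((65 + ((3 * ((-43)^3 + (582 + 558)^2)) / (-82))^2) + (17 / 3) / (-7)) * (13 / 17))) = 1396981534760 / 14348875427509263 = 0.00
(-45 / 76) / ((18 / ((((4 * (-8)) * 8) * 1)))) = 160 / 19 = 8.42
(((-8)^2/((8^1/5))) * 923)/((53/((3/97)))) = 110760/5141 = 21.54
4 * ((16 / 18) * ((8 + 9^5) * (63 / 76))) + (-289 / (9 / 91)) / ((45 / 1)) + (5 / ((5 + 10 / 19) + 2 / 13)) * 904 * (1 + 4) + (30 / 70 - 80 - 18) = 13442776825804 / 75572595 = 177878.99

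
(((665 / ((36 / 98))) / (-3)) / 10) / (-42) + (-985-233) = -1216.56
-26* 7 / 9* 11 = -2002 / 9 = -222.44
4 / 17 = 0.24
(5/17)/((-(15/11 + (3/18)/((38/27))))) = -4180/21063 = -0.20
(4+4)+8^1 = 16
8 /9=0.89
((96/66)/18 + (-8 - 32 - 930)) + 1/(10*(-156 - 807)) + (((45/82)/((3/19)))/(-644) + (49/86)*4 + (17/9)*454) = -13240527551567/120269955960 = -110.09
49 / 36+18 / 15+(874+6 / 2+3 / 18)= 158351 / 180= 879.73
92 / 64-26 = -393 / 16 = -24.56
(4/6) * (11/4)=11/6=1.83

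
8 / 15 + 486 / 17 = 7426 / 255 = 29.12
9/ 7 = 1.29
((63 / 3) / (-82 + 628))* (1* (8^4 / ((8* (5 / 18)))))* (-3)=-13824 / 65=-212.68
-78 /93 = -26 /31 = -0.84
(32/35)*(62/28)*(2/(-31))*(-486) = 15552/245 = 63.48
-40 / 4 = -10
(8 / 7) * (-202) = -1616 / 7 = -230.86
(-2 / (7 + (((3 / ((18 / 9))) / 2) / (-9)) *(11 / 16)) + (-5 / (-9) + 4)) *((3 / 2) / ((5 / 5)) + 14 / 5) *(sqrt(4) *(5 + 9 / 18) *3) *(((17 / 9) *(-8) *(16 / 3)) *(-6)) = 1225451392 / 4185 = 292819.93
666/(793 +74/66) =10989/13103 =0.84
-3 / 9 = -1 / 3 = -0.33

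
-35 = -35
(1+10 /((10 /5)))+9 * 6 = 60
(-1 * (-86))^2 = 7396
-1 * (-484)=484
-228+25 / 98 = -22319 / 98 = -227.74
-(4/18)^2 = -4/81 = -0.05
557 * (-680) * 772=-292402720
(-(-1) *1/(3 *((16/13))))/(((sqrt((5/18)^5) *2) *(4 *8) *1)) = 1053 *sqrt(10)/32000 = 0.10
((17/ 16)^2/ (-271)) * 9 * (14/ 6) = -6069/ 69376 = -0.09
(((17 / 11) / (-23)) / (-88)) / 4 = 17 / 89056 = 0.00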